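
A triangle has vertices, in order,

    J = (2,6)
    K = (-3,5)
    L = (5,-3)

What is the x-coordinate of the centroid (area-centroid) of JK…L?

Apply the shoelace formula. First the cross-terms c_i = x_i·y_{i+1} − x_{i+1}·y_i:
  28, -16, 36  ⇒  2A = 48, A = 24.
Then Σ (x_i + x_{i+1})·c_i = 192, so x̄ = 192 / (6·24) = 4/3.

4/3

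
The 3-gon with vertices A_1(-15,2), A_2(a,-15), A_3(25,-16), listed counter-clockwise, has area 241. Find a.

The doubled signed area Σ (x_i y_{i+1} − x_{i+1} y_i) is linear in a.
With a=0 it equals 410; the coefficient of a is -18 (from the two edges through A_2).
So -18·a + 410 = 2·241 = 482 ⇒ a = -4.

-4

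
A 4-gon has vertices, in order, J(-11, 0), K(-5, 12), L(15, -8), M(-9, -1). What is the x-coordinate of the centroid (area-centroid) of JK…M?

Apply the shoelace (surveyor's) formula. First the cross-terms c_i = x_i·y_{i+1} − x_{i+1}·y_i:
  -132, -140, -87, -11  ⇒  2A = -370, A = -185.
Then Σ (x_i + x_{i+1})·c_i = 410, so x̄ = 410 / (6·(-185)) = -41/111.

-41/111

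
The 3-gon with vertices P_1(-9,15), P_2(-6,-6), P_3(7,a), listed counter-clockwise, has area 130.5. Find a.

-10

Write out the shoelace sum; only the two edges meeting at P_3 involve a:
2·Area = [((-6)·a − 7·(-6)) + (7·15 − (-9)·a)] + 144
       = 3·a + 291 = 261
⇒ a = -10.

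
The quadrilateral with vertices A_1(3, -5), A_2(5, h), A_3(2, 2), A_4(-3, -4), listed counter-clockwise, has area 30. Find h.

Write out the shoelace sum; only the two edges meeting at A_2 involve h:
2·Area = [(3·h − 5·(-5)) + (5·2 − 2·h)] + 25
       = 1·h + 60 = 60
⇒ h = 0.

0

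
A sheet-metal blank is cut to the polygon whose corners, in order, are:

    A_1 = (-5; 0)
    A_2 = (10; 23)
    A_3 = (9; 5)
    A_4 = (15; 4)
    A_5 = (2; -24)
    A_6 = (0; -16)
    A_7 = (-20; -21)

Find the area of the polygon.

568

Cross-terms: -115, -157, -39, -368, -32, -320, -105  ⇒  Σ = -1136
Area = |Σ|/2 = 568.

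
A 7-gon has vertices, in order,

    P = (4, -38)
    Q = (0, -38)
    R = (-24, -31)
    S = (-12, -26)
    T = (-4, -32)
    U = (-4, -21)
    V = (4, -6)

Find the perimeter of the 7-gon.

|PQ| = √((-4)² + (0)²) = √16 = 4
|QR| = √((-24)² + (7)²) = √625 = 25
|RS| = √((12)² + (5)²) = √169 = 13
|ST| = √((8)² + (-6)²) = √100 = 10
|TU| = √((0)² + (11)²) = √121 = 11
|UV| = √((8)² + (15)²) = √289 = 17
|VP| = √((0)² + (-32)²) = √1024 = 32
Perimeter = 4 + 25 + 13 + 10 + 11 + 17 + 32 = 112.

112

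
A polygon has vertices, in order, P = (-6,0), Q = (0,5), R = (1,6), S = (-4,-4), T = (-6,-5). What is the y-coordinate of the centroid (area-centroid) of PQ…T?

Apply the shoelace (surveyor's) formula. First the cross-terms c_i = x_i·y_{i+1} − x_{i+1}·y_i:
  -30, -5, 20, -4, -30  ⇒  2A = -49, A = -24.5.
Then Σ (y_i + y_{i+1})·c_i = 21, so ȳ = 21 / (6·(-24.5)) = -1/7.

-1/7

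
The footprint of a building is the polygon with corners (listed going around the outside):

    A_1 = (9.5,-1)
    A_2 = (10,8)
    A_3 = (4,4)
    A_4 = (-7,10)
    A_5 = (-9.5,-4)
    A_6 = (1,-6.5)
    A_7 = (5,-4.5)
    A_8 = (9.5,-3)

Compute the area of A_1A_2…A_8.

212.75

Apply the shoelace (surveyor's) formula: 2A = Σ (x_i·y_{i+1} − x_{i+1}·y_i), indices taken mod 8.
Σ = (86) + (8) + (68) + (123) + (65.75) + (28) + (27.75) + (19) = 425.5
Area = |Σ|/2 = 212.75.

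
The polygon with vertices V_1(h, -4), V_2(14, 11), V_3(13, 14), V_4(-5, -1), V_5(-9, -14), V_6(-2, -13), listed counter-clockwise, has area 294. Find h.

Write out the shoelace sum; only the two edges meeting at V_1 involve h:
2·Area = [((-2)·(-4) − h·(-13)) + (h·11 − 14·(-4))] + 260
       = 24·h + 324 = 588
⇒ h = 11.

11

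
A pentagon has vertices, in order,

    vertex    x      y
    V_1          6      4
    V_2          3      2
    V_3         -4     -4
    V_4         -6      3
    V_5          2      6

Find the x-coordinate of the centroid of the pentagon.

-14/15

Apply the shoelace (surveyor's) formula. First the cross-terms c_i = x_i·y_{i+1} − x_{i+1}·y_i:
  0, -4, -36, -42, -28  ⇒  2A = -110, A = -55.
Then Σ (x_i + x_{i+1})·c_i = 308, so x̄ = 308 / (6·(-55)) = -14/15.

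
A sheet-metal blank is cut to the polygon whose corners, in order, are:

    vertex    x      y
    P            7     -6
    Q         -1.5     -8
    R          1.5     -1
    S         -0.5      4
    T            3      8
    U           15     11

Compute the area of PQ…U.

158

Σ = (-65) + (13.5) + (5.5) + (-16) + (-87) + (-167) = -316
Area = |Σ|/2 = 158.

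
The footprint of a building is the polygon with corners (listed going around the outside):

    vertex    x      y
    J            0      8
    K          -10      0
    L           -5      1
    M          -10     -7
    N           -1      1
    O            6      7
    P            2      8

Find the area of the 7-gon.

67.5

Σ = (80) + (-10) + (45) + (-17) + (-13) + (34) + (16) = 135
Area = |Σ|/2 = 67.5.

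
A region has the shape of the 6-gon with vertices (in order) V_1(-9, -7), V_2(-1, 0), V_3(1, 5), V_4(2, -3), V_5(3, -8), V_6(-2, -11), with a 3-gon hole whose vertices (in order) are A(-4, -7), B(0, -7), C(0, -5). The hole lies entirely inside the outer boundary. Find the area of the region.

Outer boundary:
Cross-terms: -7, -5, -13, -7, -49, -85  ⇒  Σ = -166
Area = |Σ|/2 = 83.
Hole:
Apply the shoelace (surveyor's) formula: 2A = Σ (x_i·y_{i+1} − x_{i+1}·y_i), indices taken mod 3.
Σ = (28) + (0) + (-20) = 8
Area = |Σ|/2 = 4.
Net area = 83 − 4 = 79.

79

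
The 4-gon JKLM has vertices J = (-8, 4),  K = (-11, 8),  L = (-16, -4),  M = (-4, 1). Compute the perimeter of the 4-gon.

|JK| = √((-3)² + (4)²) = √25 = 5
|KL| = √((-5)² + (-12)²) = √169 = 13
|LM| = √((12)² + (5)²) = √169 = 13
|MJ| = √((-4)² + (3)²) = √25 = 5
Perimeter = 5 + 13 + 13 + 5 = 36.

36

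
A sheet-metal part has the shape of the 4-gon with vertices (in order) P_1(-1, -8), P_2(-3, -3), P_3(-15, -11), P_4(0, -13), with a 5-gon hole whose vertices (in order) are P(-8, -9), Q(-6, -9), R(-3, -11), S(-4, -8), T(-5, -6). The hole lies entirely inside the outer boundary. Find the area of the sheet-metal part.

65.5

Outer boundary:
Σ = (-21) + (-12) + (195) + (-13) = 149
Area = |Σ|/2 = 74.5.
Hole:
Apply the surveyor's formula: 2A = Σ (x_i·y_{i+1} − x_{i+1}·y_i), indices taken mod 5.
Σ = (18) + (39) + (-20) + (-16) + (-3) = 18
Area = |Σ|/2 = 9.
Net area = 74.5 − 9 = 65.5.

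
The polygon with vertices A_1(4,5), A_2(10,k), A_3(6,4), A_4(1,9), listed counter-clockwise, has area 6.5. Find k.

The doubled signed area Σ (x_i y_{i+1} − x_{i+1} y_i) is linear in k.
With k=0 it equals 9; the coefficient of k is -2 (from the two edges through A_2).
So -2·k + 9 = 2·6.5 = 13 ⇒ k = -2.

-2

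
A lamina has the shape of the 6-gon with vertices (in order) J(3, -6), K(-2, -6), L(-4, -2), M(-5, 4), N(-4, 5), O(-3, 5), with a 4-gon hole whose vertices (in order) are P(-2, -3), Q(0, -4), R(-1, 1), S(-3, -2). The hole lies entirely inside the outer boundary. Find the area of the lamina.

Outer boundary:
Σ = (-30) + (-20) + (-26) + (-9) + (-5) + (3) = -87
Area = |Σ|/2 = 43.5.
Hole:
Σ = (8) + (-4) + (5) + (5) = 14
Area = |Σ|/2 = 7.
Net area = 43.5 − 7 = 36.5.

36.5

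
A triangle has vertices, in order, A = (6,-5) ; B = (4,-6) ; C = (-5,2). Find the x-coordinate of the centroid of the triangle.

Apply the surveyor's formula. First the cross-terms c_i = x_i·y_{i+1} − x_{i+1}·y_i:
  -16, -22, 13  ⇒  2A = -25, A = -12.5.
Then Σ (x_i + x_{i+1})·c_i = -125, so x̄ = -125 / (6·(-12.5)) = 5/3.

5/3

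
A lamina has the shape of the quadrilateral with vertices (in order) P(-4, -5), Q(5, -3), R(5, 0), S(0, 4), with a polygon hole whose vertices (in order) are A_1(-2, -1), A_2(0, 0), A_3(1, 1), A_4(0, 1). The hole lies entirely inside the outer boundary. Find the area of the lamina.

Outer boundary:
Apply the surveyor's formula: 2A = Σ (x_i·y_{i+1} − x_{i+1}·y_i), indices taken mod 4.
Σ = (37) + (15) + (20) + (16) = 88
Area = |Σ|/2 = 44.
Hole:
Apply the shoelace (surveyor's) formula: 2A = Σ (x_i·y_{i+1} − x_{i+1}·y_i), indices taken mod 4.
A_1→A_2: (-2)(0) − (0)(-1) = 0
A_2→A_3: (0)(1) − (1)(0) = 0
A_3→A_4: (1)(1) − (0)(1) = 1
A_4→A_1: (0)(-1) − (-2)(1) = 2
Σ = 3
Area = |Σ|/2 = 1.5.
Net area = 44 − 1.5 = 42.5.

42.5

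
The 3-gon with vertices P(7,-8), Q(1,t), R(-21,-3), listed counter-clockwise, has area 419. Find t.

23

The doubled signed area Σ (x_i y_{i+1} − x_{i+1} y_i) is linear in t.
With t=0 it equals 194; the coefficient of t is 28 (from the two edges through Q).
So 28·t + 194 = 2·419 = 838 ⇒ t = 23.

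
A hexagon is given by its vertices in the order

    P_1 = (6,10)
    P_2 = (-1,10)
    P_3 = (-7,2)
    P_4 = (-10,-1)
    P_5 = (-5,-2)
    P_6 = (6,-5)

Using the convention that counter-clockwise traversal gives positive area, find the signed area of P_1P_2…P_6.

Apply Gauss's area formula: 2A = Σ (x_i·y_{i+1} − x_{i+1}·y_i), indices taken mod 6.
Σ = (70) + (68) + (27) + (15) + (37) + (90) = 307
Signed area = Σ/2 = 153.5 (positive ⇒ counter-clockwise traversal).

153.5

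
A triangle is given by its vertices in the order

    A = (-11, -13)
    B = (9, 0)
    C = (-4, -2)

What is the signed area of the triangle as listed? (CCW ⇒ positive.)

64.5

Apply the shoelace formula: 2A = Σ (x_i·y_{i+1} − x_{i+1}·y_i), indices taken mod 3.
Σ = (117) + (-18) + (30) = 129
Signed area = Σ/2 = 64.5 (positive ⇒ counter-clockwise traversal).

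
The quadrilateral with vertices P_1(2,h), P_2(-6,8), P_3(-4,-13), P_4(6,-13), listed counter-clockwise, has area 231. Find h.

The doubled signed area Σ (x_i y_{i+1} − x_{i+1} y_i) is linear in h.
With h=0 it equals 282; the coefficient of h is 12 (from the two edges through P_1).
So 12·h + 282 = 2·231 = 462 ⇒ h = 15.

15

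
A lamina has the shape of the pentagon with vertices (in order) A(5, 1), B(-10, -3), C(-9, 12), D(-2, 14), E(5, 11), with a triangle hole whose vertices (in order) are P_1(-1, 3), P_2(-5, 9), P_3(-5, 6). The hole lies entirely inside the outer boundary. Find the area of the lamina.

Outer boundary:
Apply Gauss's area formula: 2A = Σ (x_i·y_{i+1} − x_{i+1}·y_i), indices taken mod 5.
Σ = (-5) + (-147) + (-102) + (-92) + (-50) = -396
Area = |Σ|/2 = 198.
Hole:
Cross-terms: 6, 15, -9  ⇒  Σ = 12
Area = |Σ|/2 = 6.
Net area = 198 − 6 = 192.

192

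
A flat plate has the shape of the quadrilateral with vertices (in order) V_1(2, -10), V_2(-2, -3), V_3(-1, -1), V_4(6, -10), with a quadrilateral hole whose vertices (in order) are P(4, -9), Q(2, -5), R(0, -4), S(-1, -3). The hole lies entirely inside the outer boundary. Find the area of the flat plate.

Outer boundary:
Σ = (-26) + (-1) + (16) + (-40) = -51
Area = |Σ|/2 = 25.5.
Hole:
Cross-terms: -2, -8, -4, 21  ⇒  Σ = 7
Area = |Σ|/2 = 3.5.
Net area = 25.5 − 3.5 = 22.

22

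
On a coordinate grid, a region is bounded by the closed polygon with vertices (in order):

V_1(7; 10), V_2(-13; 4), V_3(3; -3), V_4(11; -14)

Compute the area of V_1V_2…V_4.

Apply Gauss's area formula: 2A = Σ (x_i·y_{i+1} − x_{i+1}·y_i), indices taken mod 4.
Σ = (158) + (27) + (-9) + (208) = 384
Area = |Σ|/2 = 192.

192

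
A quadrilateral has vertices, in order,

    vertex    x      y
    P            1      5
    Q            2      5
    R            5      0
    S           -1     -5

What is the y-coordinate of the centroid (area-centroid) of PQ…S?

10/33

Apply Gauss's area formula. First the cross-terms c_i = x_i·y_{i+1} − x_{i+1}·y_i:
  -5, -25, -25, 0  ⇒  2A = -55, A = -27.5.
Then Σ (y_i + y_{i+1})·c_i = -50, so ȳ = -50 / (6·(-27.5)) = 10/33.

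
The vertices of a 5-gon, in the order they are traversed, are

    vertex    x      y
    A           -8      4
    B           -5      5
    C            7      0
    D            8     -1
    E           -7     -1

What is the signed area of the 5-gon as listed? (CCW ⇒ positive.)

-56.5

Apply the surveyor's formula: 2A = Σ (x_i·y_{i+1} − x_{i+1}·y_i), indices taken mod 5.
Cross-terms: -20, -35, -7, -15, -36  ⇒  Σ = -113
Signed area = Σ/2 = -56.5 (negative ⇒ clockwise traversal).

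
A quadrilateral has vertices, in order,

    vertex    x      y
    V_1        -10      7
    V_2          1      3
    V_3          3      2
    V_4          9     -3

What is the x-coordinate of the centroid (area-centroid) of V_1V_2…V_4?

Apply the shoelace formula. First the cross-terms c_i = x_i·y_{i+1} − x_{i+1}·y_i:
  -37, -7, -27, 33  ⇒  2A = -38, A = -19.
Then Σ (x_i + x_{i+1})·c_i = -52, so x̄ = -52 / (6·(-19)) = 26/57.

26/57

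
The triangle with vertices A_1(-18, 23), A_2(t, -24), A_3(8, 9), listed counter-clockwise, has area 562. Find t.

-11

The doubled signed area Σ (x_i y_{i+1} − x_{i+1} y_i) is linear in t.
With t=0 it equals 970; the coefficient of t is -14 (from the two edges through A_2).
So -14·t + 970 = 2·562 = 1124 ⇒ t = -11.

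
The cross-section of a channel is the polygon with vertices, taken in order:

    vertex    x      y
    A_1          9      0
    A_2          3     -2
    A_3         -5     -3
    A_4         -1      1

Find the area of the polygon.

27

Apply Gauss's area formula: 2A = Σ (x_i·y_{i+1} − x_{i+1}·y_i), indices taken mod 4.
A_1→A_2: (9)(-2) − (3)(0) = -18
A_2→A_3: (3)(-3) − (-5)(-2) = -19
A_3→A_4: (-5)(1) − (-1)(-3) = -8
A_4→A_1: (-1)(0) − (9)(1) = -9
Σ = -54
Area = |Σ|/2 = 27.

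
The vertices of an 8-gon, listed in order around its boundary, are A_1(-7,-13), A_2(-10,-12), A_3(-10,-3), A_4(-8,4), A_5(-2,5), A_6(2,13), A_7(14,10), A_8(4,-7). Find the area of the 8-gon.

Cross-terms: -46, -90, -64, -32, -36, -162, -138, -101  ⇒  Σ = -669
Area = |Σ|/2 = 334.5.

334.5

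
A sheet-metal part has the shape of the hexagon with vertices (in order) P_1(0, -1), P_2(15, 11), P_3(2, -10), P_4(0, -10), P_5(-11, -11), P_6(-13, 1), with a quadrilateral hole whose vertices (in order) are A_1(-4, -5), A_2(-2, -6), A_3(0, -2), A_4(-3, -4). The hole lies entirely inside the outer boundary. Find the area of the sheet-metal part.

208.5

Outer boundary:
P_1→P_2: (0)(11) − (15)(-1) = 15
P_2→P_3: (15)(-10) − (2)(11) = -172
P_3→P_4: (2)(-10) − (0)(-10) = -20
P_4→P_5: (0)(-11) − (-11)(-10) = -110
P_5→P_6: (-11)(1) − (-13)(-11) = -154
P_6→P_1: (-13)(-1) − (0)(1) = 13
Σ = -428
Area = |Σ|/2 = 214.
Hole:
Σ = (14) + (4) + (-6) + (-1) = 11
Area = |Σ|/2 = 5.5.
Net area = 214 − 5.5 = 208.5.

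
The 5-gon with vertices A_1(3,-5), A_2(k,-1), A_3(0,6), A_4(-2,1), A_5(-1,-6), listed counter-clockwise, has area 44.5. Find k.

4

Write out the shoelace sum; only the two edges meeting at A_2 involve k:
2·Area = [(3·(-1) − k·(-5)) + (k·6 − 0·(-1))] + 48
       = 11·k + 45 = 89
⇒ k = 4.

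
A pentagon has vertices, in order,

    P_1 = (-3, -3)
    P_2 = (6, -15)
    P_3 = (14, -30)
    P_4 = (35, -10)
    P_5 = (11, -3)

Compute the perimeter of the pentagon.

|P_1P_2| = √((9)² + (-12)²) = √225 = 15
|P_2P_3| = √((8)² + (-15)²) = √289 = 17
|P_3P_4| = √((21)² + (20)²) = √841 = 29
|P_4P_5| = √((-24)² + (7)²) = √625 = 25
|P_5P_1| = √((-14)² + (0)²) = √196 = 14
Perimeter = 15 + 17 + 29 + 25 + 14 = 100.

100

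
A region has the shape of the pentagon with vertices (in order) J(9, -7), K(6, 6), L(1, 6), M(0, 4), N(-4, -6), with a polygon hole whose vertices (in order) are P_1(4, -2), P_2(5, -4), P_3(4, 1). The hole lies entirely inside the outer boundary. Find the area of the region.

Outer boundary:
Σ = (96) + (30) + (4) + (16) + (82) = 228
Area = |Σ|/2 = 114.
Hole:
Apply the shoelace formula: 2A = Σ (x_i·y_{i+1} − x_{i+1}·y_i), indices taken mod 3.
Σ = (-6) + (21) + (-12) = 3
Area = |Σ|/2 = 1.5.
Net area = 114 − 1.5 = 112.5.

112.5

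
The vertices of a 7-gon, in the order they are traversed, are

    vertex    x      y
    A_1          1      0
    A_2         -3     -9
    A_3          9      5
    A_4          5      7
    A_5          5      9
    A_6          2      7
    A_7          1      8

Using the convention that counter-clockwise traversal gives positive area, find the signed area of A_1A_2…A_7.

61.5

Apply the shoelace (surveyor's) formula: 2A = Σ (x_i·y_{i+1} − x_{i+1}·y_i), indices taken mod 7.
Σ = (-9) + (66) + (38) + (10) + (17) + (9) + (-8) = 123
Signed area = Σ/2 = 61.5 (positive ⇒ counter-clockwise traversal).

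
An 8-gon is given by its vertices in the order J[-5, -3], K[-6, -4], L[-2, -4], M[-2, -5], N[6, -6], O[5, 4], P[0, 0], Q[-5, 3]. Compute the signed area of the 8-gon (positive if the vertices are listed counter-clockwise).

73

Σ = (2) + (16) + (2) + (42) + (54) + (0) + (0) + (30) = 146
Signed area = Σ/2 = 73 (positive ⇒ counter-clockwise traversal).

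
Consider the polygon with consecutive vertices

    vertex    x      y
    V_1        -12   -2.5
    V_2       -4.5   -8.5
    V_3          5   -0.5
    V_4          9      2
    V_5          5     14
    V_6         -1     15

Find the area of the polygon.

Apply Gauss's area formula: 2A = Σ (x_i·y_{i+1} − x_{i+1}·y_i), indices taken mod 6.
Cross-terms: 90.75, 44.75, 14.5, 116, 89, 182.5  ⇒  Σ = 537.5
Area = |Σ|/2 = 268.75.

268.75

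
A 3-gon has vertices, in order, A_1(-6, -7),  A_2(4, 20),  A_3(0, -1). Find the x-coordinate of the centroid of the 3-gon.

Apply Gauss's area formula. First the cross-terms c_i = x_i·y_{i+1} − x_{i+1}·y_i:
  -92, -4, -6  ⇒  2A = -102, A = -51.
Then Σ (x_i + x_{i+1})·c_i = 204, so x̄ = 204 / (6·(-51)) = -2/3.

-2/3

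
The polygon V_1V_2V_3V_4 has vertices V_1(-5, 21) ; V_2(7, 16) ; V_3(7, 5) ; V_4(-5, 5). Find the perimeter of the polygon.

|V_1V_2| = √((12)² + (-5)²) = √169 = 13
|V_2V_3| = √((0)² + (-11)²) = √121 = 11
|V_3V_4| = √((-12)² + (0)²) = √144 = 12
|V_4V_1| = √((0)² + (16)²) = √256 = 16
Perimeter = 13 + 11 + 12 + 16 = 52.

52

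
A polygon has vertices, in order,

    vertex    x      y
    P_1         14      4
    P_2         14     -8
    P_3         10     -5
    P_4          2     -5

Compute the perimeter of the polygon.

40

|P_1P_2| = √((0)² + (-12)²) = √144 = 12
|P_2P_3| = √((-4)² + (3)²) = √25 = 5
|P_3P_4| = √((-8)² + (0)²) = √64 = 8
|P_4P_1| = √((12)² + (9)²) = √225 = 15
Perimeter = 12 + 5 + 8 + 15 = 40.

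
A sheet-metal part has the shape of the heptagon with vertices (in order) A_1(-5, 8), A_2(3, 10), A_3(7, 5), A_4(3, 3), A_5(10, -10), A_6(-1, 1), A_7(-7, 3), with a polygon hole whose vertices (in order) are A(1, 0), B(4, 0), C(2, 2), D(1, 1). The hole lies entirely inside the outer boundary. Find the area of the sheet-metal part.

106.5

Outer boundary:
Apply Gauss's area formula: 2A = Σ (x_i·y_{i+1} − x_{i+1}·y_i), indices taken mod 7.
A_1→A_2: (-5)(10) − (3)(8) = -74
A_2→A_3: (3)(5) − (7)(10) = -55
A_3→A_4: (7)(3) − (3)(5) = 6
A_4→A_5: (3)(-10) − (10)(3) = -60
A_5→A_6: (10)(1) − (-1)(-10) = 0
A_6→A_7: (-1)(3) − (-7)(1) = 4
A_7→A_1: (-7)(8) − (-5)(3) = -41
Σ = -220
Area = |Σ|/2 = 110.
Hole:
Σ = (0) + (8) + (0) + (-1) = 7
Area = |Σ|/2 = 3.5.
Net area = 110 − 3.5 = 106.5.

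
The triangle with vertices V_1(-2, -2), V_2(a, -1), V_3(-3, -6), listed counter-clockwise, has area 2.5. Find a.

-3

The doubled signed area Σ (x_i y_{i+1} − x_{i+1} y_i) is linear in a.
With a=0 it equals -7; the coefficient of a is -4 (from the two edges through V_2).
So -4·a + -7 = 2·2.5 = 5 ⇒ a = -3.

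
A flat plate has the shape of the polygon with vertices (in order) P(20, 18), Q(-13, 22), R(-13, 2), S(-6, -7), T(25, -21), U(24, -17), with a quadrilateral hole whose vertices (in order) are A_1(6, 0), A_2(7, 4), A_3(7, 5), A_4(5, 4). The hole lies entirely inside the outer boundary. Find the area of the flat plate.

Outer boundary:
Apply Gauss's area formula: 2A = Σ (x_i·y_{i+1} − x_{i+1}·y_i), indices taken mod 6.
P→Q: (20)(22) − (-13)(18) = 674
Q→R: (-13)(2) − (-13)(22) = 260
R→S: (-13)(-7) − (-6)(2) = 103
S→T: (-6)(-21) − (25)(-7) = 301
T→U: (25)(-17) − (24)(-21) = 79
U→P: (24)(18) − (20)(-17) = 772
Σ = 2189
Area = |Σ|/2 = 1094.5.
Hole:
Cross-terms: 24, 7, 3, -24  ⇒  Σ = 10
Area = |Σ|/2 = 5.
Net area = 1094.5 − 5 = 1089.5.

1089.5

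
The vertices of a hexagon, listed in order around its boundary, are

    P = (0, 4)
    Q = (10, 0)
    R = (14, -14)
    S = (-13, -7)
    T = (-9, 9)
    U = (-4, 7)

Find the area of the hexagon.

Apply Gauss's area formula: 2A = Σ (x_i·y_{i+1} − x_{i+1}·y_i), indices taken mod 6.
Σ = (-40) + (-140) + (-280) + (-180) + (-27) + (-16) = -683
Area = |Σ|/2 = 341.5.

341.5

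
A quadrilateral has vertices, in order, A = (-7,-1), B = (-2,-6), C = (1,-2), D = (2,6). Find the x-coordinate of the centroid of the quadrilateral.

-1.8

Apply Gauss's area formula. First the cross-terms c_i = x_i·y_{i+1} − x_{i+1}·y_i:
  40, 10, 10, 40  ⇒  2A = 100, A = 50.
Then Σ (x_i + x_{i+1})·c_i = -540, so x̄ = -540 / (6·50) = -1.8.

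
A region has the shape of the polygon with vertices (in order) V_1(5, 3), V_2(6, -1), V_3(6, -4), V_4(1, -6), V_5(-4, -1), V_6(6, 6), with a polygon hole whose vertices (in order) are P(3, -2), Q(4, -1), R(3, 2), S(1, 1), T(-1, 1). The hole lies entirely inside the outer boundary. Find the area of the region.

Outer boundary:
Apply the surveyor's formula: 2A = Σ (x_i·y_{i+1} − x_{i+1}·y_i), indices taken mod 6.
Σ = (-23) + (-18) + (-32) + (-25) + (-18) + (-12) = -128
Area = |Σ|/2 = 64.
Hole:
Apply the shoelace formula: 2A = Σ (x_i·y_{i+1} − x_{i+1}·y_i), indices taken mod 5.
Σ = (5) + (11) + (1) + (2) + (-1) = 18
Area = |Σ|/2 = 9.
Net area = 64 − 9 = 55.

55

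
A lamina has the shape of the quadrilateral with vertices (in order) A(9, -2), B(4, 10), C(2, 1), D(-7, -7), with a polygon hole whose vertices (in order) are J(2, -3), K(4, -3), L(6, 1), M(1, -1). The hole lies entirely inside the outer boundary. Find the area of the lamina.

66

Outer boundary:
Apply the shoelace formula: 2A = Σ (x_i·y_{i+1} − x_{i+1}·y_i), indices taken mod 4.
Σ = (98) + (-16) + (-7) + (77) = 152
Area = |Σ|/2 = 76.
Hole:
Apply the shoelace formula: 2A = Σ (x_i·y_{i+1} − x_{i+1}·y_i), indices taken mod 4.
Σ = (6) + (22) + (-7) + (-1) = 20
Area = |Σ|/2 = 10.
Net area = 76 − 10 = 66.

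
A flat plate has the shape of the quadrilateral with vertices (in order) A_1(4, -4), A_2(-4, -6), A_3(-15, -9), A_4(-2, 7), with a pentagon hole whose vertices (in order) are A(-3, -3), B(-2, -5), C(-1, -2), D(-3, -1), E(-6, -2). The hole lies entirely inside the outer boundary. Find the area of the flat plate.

Outer boundary:
Apply the shoelace (surveyor's) formula: 2A = Σ (x_i·y_{i+1} − x_{i+1}·y_i), indices taken mod 4.
Σ = (-40) + (-54) + (-123) + (-20) = -237
Area = |Σ|/2 = 118.5.
Hole:
Apply the shoelace (surveyor's) formula: 2A = Σ (x_i·y_{i+1} − x_{i+1}·y_i), indices taken mod 5.
Cross-terms: 9, -1, -5, 0, 12  ⇒  Σ = 15
Area = |Σ|/2 = 7.5.
Net area = 118.5 − 7.5 = 111.

111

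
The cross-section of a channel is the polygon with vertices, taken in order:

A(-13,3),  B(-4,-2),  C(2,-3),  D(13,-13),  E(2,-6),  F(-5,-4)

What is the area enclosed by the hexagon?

Cross-terms: 38, 16, 13, -52, -38, -67  ⇒  Σ = -90
Area = |Σ|/2 = 45.

45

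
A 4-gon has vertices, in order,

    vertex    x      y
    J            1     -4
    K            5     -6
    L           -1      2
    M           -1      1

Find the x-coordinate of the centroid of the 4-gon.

49/33

Apply Gauss's area formula. First the cross-terms c_i = x_i·y_{i+1} − x_{i+1}·y_i:
  14, 4, 1, 3  ⇒  2A = 22, A = 11.
Then Σ (x_i + x_{i+1})·c_i = 98, so x̄ = 98 / (6·11) = 49/33.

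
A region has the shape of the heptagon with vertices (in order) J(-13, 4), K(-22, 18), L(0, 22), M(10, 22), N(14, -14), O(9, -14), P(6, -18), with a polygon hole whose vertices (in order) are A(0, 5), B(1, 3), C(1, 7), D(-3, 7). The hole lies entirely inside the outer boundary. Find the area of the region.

822

Outer boundary:
Apply the shoelace (surveyor's) formula: 2A = Σ (x_i·y_{i+1} − x_{i+1}·y_i), indices taken mod 7.
Σ = (-146) + (-484) + (-220) + (-448) + (-70) + (-78) + (-210) = -1656
Area = |Σ|/2 = 828.
Hole:
Apply the surveyor's formula: 2A = Σ (x_i·y_{i+1} − x_{i+1}·y_i), indices taken mod 4.
Σ = (-5) + (4) + (28) + (-15) = 12
Area = |Σ|/2 = 6.
Net area = 828 − 6 = 822.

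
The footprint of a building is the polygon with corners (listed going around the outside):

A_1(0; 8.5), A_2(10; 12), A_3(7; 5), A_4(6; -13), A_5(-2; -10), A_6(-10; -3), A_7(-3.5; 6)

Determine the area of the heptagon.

Apply Gauss's area formula: 2A = Σ (x_i·y_{i+1} − x_{i+1}·y_i), indices taken mod 7.
Σ = (-85) + (-34) + (-121) + (-86) + (-94) + (-70.5) + (-29.75) = -520.25
Area = |Σ|/2 = 260.125.

260.125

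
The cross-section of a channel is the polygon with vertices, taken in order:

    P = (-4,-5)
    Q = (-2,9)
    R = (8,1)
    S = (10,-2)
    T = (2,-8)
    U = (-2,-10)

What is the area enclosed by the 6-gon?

144

Σ = (-46) + (-74) + (-26) + (-76) + (-36) + (-30) = -288
Area = |Σ|/2 = 144.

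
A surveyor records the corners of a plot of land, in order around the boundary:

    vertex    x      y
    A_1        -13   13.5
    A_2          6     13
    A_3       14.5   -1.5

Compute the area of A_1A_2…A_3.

Apply the surveyor's formula: 2A = Σ (x_i·y_{i+1} − x_{i+1}·y_i), indices taken mod 3.
Cross-terms: -250, -197.5, 176.25  ⇒  Σ = -271.25
Area = |Σ|/2 = 135.625.

135.625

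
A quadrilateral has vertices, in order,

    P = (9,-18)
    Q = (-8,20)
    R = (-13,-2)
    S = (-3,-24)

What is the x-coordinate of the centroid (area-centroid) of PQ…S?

Apply Gauss's area formula. First the cross-terms c_i = x_i·y_{i+1} − x_{i+1}·y_i:
  36, 276, 306, 270  ⇒  2A = 888, A = 444.
Then Σ (x_i + x_{i+1})·c_i = -9036, so x̄ = -9036 / (6·444) = -251/74.

-251/74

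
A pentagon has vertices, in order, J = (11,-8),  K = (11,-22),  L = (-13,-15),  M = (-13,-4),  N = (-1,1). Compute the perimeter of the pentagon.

78

|JK| = √((0)² + (-14)²) = √196 = 14
|KL| = √((-24)² + (7)²) = √625 = 25
|LM| = √((0)² + (11)²) = √121 = 11
|MN| = √((12)² + (5)²) = √169 = 13
|NJ| = √((12)² + (-9)²) = √225 = 15
Perimeter = 14 + 25 + 11 + 13 + 15 = 78.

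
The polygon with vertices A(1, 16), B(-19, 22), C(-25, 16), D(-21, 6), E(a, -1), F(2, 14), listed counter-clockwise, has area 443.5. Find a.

Write out the shoelace sum; only the two edges meeting at E involve a:
2·Area = [((-21)·(-1) − a·6) + (a·14 − 2·(-1))] + 776
       = 8·a + 799 = 887
⇒ a = 11.

11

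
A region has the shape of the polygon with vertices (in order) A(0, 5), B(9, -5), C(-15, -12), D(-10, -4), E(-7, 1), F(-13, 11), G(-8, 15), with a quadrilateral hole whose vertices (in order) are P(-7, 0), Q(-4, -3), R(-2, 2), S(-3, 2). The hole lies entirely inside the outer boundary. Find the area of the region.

257

Outer boundary:
Apply Gauss's area formula: 2A = Σ (x_i·y_{i+1} − x_{i+1}·y_i), indices taken mod 7.
Σ = (-45) + (-183) + (-60) + (-38) + (-64) + (-107) + (-40) = -537
Area = |Σ|/2 = 268.5.
Hole:
Apply the shoelace formula: 2A = Σ (x_i·y_{i+1} − x_{i+1}·y_i), indices taken mod 4.
Σ = (21) + (-14) + (2) + (14) = 23
Area = |Σ|/2 = 11.5.
Net area = 268.5 − 11.5 = 257.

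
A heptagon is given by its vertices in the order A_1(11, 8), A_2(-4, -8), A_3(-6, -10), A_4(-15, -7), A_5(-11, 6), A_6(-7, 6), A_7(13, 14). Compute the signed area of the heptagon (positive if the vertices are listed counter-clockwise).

Apply the shoelace formula: 2A = Σ (x_i·y_{i+1} − x_{i+1}·y_i), indices taken mod 7.
Cross-terms: -56, -8, -108, -167, -24, -176, -50  ⇒  Σ = -589
Signed area = Σ/2 = -294.5 (negative ⇒ clockwise traversal).

-294.5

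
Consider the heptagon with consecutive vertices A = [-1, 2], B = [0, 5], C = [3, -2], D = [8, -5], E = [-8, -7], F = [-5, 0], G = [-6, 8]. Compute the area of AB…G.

97

Σ = (-5) + (-15) + (1) + (-96) + (-35) + (-40) + (-4) = -194
Area = |Σ|/2 = 97.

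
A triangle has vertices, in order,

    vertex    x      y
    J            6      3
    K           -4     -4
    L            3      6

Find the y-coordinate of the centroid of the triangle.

5/3

Apply the surveyor's formula. First the cross-terms c_i = x_i·y_{i+1} − x_{i+1}·y_i:
  -12, -12, -27  ⇒  2A = -51, A = -25.5.
Then Σ (y_i + y_{i+1})·c_i = -255, so ȳ = -255 / (6·(-25.5)) = 5/3.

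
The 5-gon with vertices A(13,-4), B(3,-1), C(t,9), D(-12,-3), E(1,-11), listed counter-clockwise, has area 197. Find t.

Write out the shoelace sum; only the two edges meeting at C involve t:
2·Area = [(3·9 − t·(-1)) + (t·(-3) − (-12)·9)] + 273
       = -2·t + 408 = 394
⇒ t = 7.

7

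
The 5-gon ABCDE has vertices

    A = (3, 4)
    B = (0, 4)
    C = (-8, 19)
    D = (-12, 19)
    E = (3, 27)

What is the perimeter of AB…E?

64

|AB| = √((-3)² + (0)²) = √9 = 3
|BC| = √((-8)² + (15)²) = √289 = 17
|CD| = √((-4)² + (0)²) = √16 = 4
|DE| = √((15)² + (8)²) = √289 = 17
|EA| = √((0)² + (-23)²) = √529 = 23
Perimeter = 3 + 17 + 4 + 17 + 23 = 64.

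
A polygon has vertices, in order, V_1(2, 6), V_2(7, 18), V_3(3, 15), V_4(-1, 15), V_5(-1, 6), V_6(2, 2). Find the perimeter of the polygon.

|V_1V_2| = √((5)² + (12)²) = √169 = 13
|V_2V_3| = √((-4)² + (-3)²) = √25 = 5
|V_3V_4| = √((-4)² + (0)²) = √16 = 4
|V_4V_5| = √((0)² + (-9)²) = √81 = 9
|V_5V_6| = √((3)² + (-4)²) = √25 = 5
|V_6V_1| = √((0)² + (4)²) = √16 = 4
Perimeter = 13 + 5 + 4 + 9 + 5 + 4 = 40.

40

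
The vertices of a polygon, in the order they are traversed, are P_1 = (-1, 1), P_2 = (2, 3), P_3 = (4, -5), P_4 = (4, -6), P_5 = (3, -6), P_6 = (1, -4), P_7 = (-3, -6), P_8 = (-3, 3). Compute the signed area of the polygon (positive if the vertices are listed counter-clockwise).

-44

Apply the shoelace (surveyor's) formula: 2A = Σ (x_i·y_{i+1} − x_{i+1}·y_i), indices taken mod 8.
Σ = (-5) + (-22) + (-4) + (-6) + (-6) + (-18) + (-27) + (0) = -88
Signed area = Σ/2 = -44 (negative ⇒ clockwise traversal).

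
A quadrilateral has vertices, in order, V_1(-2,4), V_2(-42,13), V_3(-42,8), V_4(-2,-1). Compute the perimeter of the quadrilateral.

|V_1V_2| = √((-40)² + (9)²) = √1681 = 41
|V_2V_3| = √((0)² + (-5)²) = √25 = 5
|V_3V_4| = √((40)² + (-9)²) = √1681 = 41
|V_4V_1| = √((0)² + (5)²) = √25 = 5
Perimeter = 41 + 5 + 41 + 5 = 92.

92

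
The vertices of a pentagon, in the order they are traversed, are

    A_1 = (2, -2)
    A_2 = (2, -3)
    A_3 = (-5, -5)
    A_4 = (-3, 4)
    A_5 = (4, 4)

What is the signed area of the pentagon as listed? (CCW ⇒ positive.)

-53

Cross-terms: -2, -25, -35, -28, -16  ⇒  Σ = -106
Signed area = Σ/2 = -53 (negative ⇒ clockwise traversal).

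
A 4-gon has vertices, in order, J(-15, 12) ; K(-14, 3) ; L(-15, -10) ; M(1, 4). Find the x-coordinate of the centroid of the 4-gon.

-28/3

Apply the shoelace (surveyor's) formula. First the cross-terms c_i = x_i·y_{i+1} − x_{i+1}·y_i:
  123, 185, -50, 72  ⇒  2A = 330, A = 165.
Then Σ (x_i + x_{i+1})·c_i = -9240, so x̄ = -9240 / (6·165) = -28/3.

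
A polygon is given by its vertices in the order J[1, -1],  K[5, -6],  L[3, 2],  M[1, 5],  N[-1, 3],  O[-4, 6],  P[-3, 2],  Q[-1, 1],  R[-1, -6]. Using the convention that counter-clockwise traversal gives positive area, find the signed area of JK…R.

J→K: (1)(-6) − (5)(-1) = -1
K→L: (5)(2) − (3)(-6) = 28
L→M: (3)(5) − (1)(2) = 13
M→N: (1)(3) − (-1)(5) = 8
N→O: (-1)(6) − (-4)(3) = 6
O→P: (-4)(2) − (-3)(6) = 10
P→Q: (-3)(1) − (-1)(2) = -1
Q→R: (-1)(-6) − (-1)(1) = 7
R→J: (-1)(-1) − (1)(-6) = 7
Σ = 77
Signed area = Σ/2 = 38.5 (positive ⇒ counter-clockwise traversal).

38.5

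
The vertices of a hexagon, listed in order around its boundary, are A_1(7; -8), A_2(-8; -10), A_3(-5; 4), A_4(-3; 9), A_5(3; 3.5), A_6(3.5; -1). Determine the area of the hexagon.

Σ = (-134) + (-82) + (-33) + (-37.5) + (-15.25) + (-21) = -322.75
Area = |Σ|/2 = 161.375.

161.375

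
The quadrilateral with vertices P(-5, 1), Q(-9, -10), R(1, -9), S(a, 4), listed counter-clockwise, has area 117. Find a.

Write out the shoelace sum; only the two edges meeting at S involve a:
2·Area = [(1·4 − a·(-9)) + (a·1 − (-5)·4)] + 150
       = 10·a + 174 = 234
⇒ a = 6.

6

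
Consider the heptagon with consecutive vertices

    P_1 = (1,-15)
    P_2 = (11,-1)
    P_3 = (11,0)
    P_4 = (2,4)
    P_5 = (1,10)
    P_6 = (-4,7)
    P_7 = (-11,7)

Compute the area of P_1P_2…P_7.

Apply the surveyor's formula: 2A = Σ (x_i·y_{i+1} − x_{i+1}·y_i), indices taken mod 7.
Σ = (164) + (11) + (44) + (16) + (47) + (49) + (158) = 489
Area = |Σ|/2 = 244.5.

244.5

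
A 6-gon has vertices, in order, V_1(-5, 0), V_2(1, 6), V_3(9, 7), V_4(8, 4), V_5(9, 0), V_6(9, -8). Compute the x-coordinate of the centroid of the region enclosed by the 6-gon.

394/105

Apply the shoelace (surveyor's) formula. First the cross-terms c_i = x_i·y_{i+1} − x_{i+1}·y_i:
  -30, -47, -20, -36, -72, -40  ⇒  2A = -245, A = -122.5.
Then Σ (x_i + x_{i+1})·c_i = -2758, so x̄ = -2758 / (6·(-122.5)) = 394/105.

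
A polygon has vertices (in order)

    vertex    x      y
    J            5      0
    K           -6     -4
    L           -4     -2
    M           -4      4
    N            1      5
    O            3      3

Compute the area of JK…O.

49.5

Apply Gauss's area formula: 2A = Σ (x_i·y_{i+1} − x_{i+1}·y_i), indices taken mod 6.
Σ = (-20) + (-4) + (-24) + (-24) + (-12) + (-15) = -99
Area = |Σ|/2 = 49.5.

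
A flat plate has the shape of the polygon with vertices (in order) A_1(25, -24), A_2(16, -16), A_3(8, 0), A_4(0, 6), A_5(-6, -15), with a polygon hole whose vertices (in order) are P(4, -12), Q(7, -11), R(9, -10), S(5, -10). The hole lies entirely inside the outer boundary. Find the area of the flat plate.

Outer boundary:
Apply the shoelace formula: 2A = Σ (x_i·y_{i+1} − x_{i+1}·y_i), indices taken mod 5.
Σ = (-16) + (128) + (48) + (36) + (519) = 715
Area = |Σ|/2 = 357.5.
Hole:
Cross-terms: 40, 29, -40, -20  ⇒  Σ = 9
Area = |Σ|/2 = 4.5.
Net area = 357.5 − 4.5 = 353.

353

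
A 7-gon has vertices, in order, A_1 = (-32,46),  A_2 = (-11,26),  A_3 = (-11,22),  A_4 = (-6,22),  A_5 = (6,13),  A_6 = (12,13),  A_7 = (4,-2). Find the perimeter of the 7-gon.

|A_1A_2| = √((21)² + (-20)²) = √841 = 29
|A_2A_3| = √((0)² + (-4)²) = √16 = 4
|A_3A_4| = √((5)² + (0)²) = √25 = 5
|A_4A_5| = √((12)² + (-9)²) = √225 = 15
|A_5A_6| = √((6)² + (0)²) = √36 = 6
|A_6A_7| = √((-8)² + (-15)²) = √289 = 17
|A_7A_1| = √((-36)² + (48)²) = √3600 = 60
Perimeter = 29 + 4 + 5 + 15 + 6 + 17 + 60 = 136.

136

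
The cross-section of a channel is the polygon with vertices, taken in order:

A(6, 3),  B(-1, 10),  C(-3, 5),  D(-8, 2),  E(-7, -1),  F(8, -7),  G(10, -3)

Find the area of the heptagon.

147.5

Cross-terms: 63, 25, 34, 22, 57, 46, 48  ⇒  Σ = 295
Area = |Σ|/2 = 147.5.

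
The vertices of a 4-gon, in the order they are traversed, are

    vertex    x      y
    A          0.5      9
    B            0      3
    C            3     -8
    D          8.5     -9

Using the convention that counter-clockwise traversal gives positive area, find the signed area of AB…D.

A→B: (0.5)(3) − (0)(9) = 1.5
B→C: (0)(-8) − (3)(3) = -9
C→D: (3)(-9) − (8.5)(-8) = 41
D→A: (8.5)(9) − (0.5)(-9) = 81
Σ = 114.5
Signed area = Σ/2 = 57.25 (positive ⇒ counter-clockwise traversal).

57.25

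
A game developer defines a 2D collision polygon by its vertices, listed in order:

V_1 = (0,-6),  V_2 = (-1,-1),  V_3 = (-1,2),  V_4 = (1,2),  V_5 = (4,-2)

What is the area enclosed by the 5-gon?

Σ = (-6) + (-3) + (-4) + (-10) + (-24) = -47
Area = |Σ|/2 = 23.5.

23.5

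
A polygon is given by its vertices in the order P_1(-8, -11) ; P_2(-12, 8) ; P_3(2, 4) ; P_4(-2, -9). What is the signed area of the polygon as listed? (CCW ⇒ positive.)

Cross-terms: -196, -64, -10, -50  ⇒  Σ = -320
Signed area = Σ/2 = -160 (negative ⇒ clockwise traversal).

-160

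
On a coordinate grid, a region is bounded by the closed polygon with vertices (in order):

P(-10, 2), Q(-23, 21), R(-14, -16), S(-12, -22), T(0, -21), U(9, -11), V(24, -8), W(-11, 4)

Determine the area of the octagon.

636.5

P→Q: (-10)(21) − (-23)(2) = -164
Q→R: (-23)(-16) − (-14)(21) = 662
R→S: (-14)(-22) − (-12)(-16) = 116
S→T: (-12)(-21) − (0)(-22) = 252
T→U: (0)(-11) − (9)(-21) = 189
U→V: (9)(-8) − (24)(-11) = 192
V→W: (24)(4) − (-11)(-8) = 8
W→P: (-11)(2) − (-10)(4) = 18
Σ = 1273
Area = |Σ|/2 = 636.5.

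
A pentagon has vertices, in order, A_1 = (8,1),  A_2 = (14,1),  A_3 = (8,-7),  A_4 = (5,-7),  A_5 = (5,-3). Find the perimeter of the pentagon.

28

|A_1A_2| = √((6)² + (0)²) = √36 = 6
|A_2A_3| = √((-6)² + (-8)²) = √100 = 10
|A_3A_4| = √((-3)² + (0)²) = √9 = 3
|A_4A_5| = √((0)² + (4)²) = √16 = 4
|A_5A_1| = √((3)² + (4)²) = √25 = 5
Perimeter = 6 + 10 + 3 + 4 + 5 = 28.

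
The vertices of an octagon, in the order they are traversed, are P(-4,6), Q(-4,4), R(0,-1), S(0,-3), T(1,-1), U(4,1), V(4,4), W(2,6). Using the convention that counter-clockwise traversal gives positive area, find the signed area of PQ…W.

42

P→Q: (-4)(4) − (-4)(6) = 8
Q→R: (-4)(-1) − (0)(4) = 4
R→S: (0)(-3) − (0)(-1) = 0
S→T: (0)(-1) − (1)(-3) = 3
T→U: (1)(1) − (4)(-1) = 5
U→V: (4)(4) − (4)(1) = 12
V→W: (4)(6) − (2)(4) = 16
W→P: (2)(6) − (-4)(6) = 36
Σ = 84
Signed area = Σ/2 = 42 (positive ⇒ counter-clockwise traversal).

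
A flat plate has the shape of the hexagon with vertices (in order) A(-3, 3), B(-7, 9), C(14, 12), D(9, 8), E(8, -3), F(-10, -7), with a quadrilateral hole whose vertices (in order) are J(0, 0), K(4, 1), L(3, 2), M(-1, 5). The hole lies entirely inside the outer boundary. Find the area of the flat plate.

209

Outer boundary:
A→B: (-3)(9) − (-7)(3) = -6
B→C: (-7)(12) − (14)(9) = -210
C→D: (14)(8) − (9)(12) = 4
D→E: (9)(-3) − (8)(8) = -91
E→F: (8)(-7) − (-10)(-3) = -86
F→A: (-10)(3) − (-3)(-7) = -51
Σ = -440
Area = |Σ|/2 = 220.
Hole:
Apply the shoelace (surveyor's) formula: 2A = Σ (x_i·y_{i+1} − x_{i+1}·y_i), indices taken mod 4.
J→K: (0)(1) − (4)(0) = 0
K→L: (4)(2) − (3)(1) = 5
L→M: (3)(5) − (-1)(2) = 17
M→J: (-1)(0) − (0)(5) = 0
Σ = 22
Area = |Σ|/2 = 11.
Net area = 220 − 11 = 209.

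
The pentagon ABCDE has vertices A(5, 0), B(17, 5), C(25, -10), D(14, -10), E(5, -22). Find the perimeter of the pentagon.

|AB| = √((12)² + (5)²) = √169 = 13
|BC| = √((8)² + (-15)²) = √289 = 17
|CD| = √((-11)² + (0)²) = √121 = 11
|DE| = √((-9)² + (-12)²) = √225 = 15
|EA| = √((0)² + (22)²) = √484 = 22
Perimeter = 13 + 17 + 11 + 15 + 22 = 78.

78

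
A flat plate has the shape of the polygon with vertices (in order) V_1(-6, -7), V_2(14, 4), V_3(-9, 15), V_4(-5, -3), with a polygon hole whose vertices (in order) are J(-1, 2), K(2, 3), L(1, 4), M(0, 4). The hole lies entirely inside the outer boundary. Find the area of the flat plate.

Outer boundary:
Apply the shoelace (surveyor's) formula: 2A = Σ (x_i·y_{i+1} − x_{i+1}·y_i), indices taken mod 4.
Σ = (74) + (246) + (102) + (17) = 439
Area = |Σ|/2 = 219.5.
Hole:
Σ = (-7) + (5) + (4) + (4) = 6
Area = |Σ|/2 = 3.
Net area = 219.5 − 3 = 216.5.

216.5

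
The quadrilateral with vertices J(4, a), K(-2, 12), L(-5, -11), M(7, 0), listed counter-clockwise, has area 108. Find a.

1

Write out the shoelace sum; only the two edges meeting at J involve a:
2·Area = [(7·a − 4·0) + (4·12 − (-2)·a)] + 159
       = 9·a + 207 = 216
⇒ a = 1.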